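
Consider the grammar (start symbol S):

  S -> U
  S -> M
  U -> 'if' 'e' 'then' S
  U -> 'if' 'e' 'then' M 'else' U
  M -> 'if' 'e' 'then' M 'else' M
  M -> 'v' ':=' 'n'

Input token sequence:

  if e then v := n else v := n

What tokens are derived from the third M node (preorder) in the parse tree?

[S [M if e then [M v := n] else [M v := n]]]

v := n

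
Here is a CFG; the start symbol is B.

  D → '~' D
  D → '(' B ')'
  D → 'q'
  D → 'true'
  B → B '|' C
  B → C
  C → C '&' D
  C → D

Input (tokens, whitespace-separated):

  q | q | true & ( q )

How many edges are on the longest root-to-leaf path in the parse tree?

6

[B [B [B [C [D q]]] | [C [D q]]] | [C [C [D true]] & [D ( [B [C [D q]]] )]]]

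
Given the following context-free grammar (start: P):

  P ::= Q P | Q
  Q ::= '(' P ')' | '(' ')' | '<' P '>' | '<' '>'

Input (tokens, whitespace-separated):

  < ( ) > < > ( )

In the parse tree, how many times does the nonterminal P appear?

[P [Q < [P [Q ( )]] >] [P [Q < >] [P [Q ( )]]]]

4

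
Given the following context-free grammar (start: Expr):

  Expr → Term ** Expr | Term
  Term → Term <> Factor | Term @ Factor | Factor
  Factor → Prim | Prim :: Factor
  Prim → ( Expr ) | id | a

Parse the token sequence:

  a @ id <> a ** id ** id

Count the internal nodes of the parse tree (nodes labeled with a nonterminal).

18

[Expr [Term [Term [Term [Factor [Prim a]]] @ [Factor [Prim id]]] <> [Factor [Prim a]]] ** [Expr [Term [Factor [Prim id]]] ** [Expr [Term [Factor [Prim id]]]]]]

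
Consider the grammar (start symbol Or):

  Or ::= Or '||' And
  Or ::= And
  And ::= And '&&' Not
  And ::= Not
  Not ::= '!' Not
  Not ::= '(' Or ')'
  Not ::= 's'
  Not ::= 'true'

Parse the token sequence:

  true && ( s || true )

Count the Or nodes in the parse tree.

3

[Or [And [And [Not true]] && [Not ( [Or [Or [And [Not s]]] || [And [Not true]]] )]]]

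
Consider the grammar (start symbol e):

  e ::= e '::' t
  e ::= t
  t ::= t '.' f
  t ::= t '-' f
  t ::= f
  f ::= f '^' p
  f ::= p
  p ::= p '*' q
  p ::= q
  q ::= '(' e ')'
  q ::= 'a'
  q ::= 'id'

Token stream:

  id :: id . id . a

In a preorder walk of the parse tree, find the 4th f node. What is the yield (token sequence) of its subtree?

[e [e [t [f [p [q id]]]]] :: [t [t [t [f [p [q id]]]] . [f [p [q id]]]] . [f [p [q a]]]]]

a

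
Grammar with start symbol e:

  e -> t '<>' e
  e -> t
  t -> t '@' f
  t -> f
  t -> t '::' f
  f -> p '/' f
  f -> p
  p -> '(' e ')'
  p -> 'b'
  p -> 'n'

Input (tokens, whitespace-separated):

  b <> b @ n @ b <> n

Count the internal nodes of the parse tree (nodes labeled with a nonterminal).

[e [t [f [p b]]] <> [e [t [t [t [f [p b]]] @ [f [p n]]] @ [f [p b]]] <> [e [t [f [p n]]]]]]

18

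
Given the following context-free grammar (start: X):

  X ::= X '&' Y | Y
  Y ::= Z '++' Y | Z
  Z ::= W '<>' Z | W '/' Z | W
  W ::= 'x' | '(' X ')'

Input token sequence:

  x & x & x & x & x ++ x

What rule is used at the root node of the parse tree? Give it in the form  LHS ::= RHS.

[X [X [X [X [X [Y [Z [W x]]]] & [Y [Z [W x]]]] & [Y [Z [W x]]]] & [Y [Z [W x]]]] & [Y [Z [W x]] ++ [Y [Z [W x]]]]]

X ::= X '&' Y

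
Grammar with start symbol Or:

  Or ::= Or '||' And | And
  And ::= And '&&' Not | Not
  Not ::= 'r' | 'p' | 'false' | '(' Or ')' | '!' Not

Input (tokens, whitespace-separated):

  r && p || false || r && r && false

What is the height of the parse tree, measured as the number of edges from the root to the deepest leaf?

6

[Or [Or [Or [And [And [Not r]] && [Not p]]] || [And [Not false]]] || [And [And [And [Not r]] && [Not r]] && [Not false]]]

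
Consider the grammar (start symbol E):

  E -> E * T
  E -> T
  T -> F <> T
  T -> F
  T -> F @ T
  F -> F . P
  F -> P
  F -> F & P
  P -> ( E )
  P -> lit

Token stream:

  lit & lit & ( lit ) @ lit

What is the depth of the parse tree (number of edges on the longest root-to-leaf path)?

8

[E [T [F [F [F [P lit]] & [P lit]] & [P ( [E [T [F [P lit]]]] )]] @ [T [F [P lit]]]]]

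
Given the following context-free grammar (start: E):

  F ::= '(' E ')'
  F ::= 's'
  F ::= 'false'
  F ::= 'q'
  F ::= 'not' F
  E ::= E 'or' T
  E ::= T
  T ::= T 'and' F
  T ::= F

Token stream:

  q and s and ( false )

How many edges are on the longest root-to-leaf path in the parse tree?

[E [T [T [T [F q]] and [F s]] and [F ( [E [T [F false]]] )]]]

6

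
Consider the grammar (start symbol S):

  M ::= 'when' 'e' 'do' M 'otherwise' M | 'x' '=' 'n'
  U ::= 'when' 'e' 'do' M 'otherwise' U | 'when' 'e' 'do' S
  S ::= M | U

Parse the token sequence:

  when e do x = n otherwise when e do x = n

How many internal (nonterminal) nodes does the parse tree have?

6

[S [U when e do [M x = n] otherwise [U when e do [S [M x = n]]]]]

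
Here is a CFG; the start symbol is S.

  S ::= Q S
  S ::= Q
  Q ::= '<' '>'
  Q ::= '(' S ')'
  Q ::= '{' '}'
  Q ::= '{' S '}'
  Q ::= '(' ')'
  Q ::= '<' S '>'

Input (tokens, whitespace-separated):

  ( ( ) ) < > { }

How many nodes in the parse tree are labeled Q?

4

[S [Q ( [S [Q ( )]] )] [S [Q < >] [S [Q { }]]]]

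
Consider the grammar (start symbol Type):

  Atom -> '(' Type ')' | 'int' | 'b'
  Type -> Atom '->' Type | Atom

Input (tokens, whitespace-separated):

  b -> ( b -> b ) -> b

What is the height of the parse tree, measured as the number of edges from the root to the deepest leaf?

6

[Type [Atom b] -> [Type [Atom ( [Type [Atom b] -> [Type [Atom b]]] )] -> [Type [Atom b]]]]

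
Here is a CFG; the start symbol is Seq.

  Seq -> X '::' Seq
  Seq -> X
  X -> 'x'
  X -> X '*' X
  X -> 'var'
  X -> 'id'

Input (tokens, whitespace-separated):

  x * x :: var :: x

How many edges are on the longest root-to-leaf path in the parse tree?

[Seq [X [X x] * [X x]] :: [Seq [X var] :: [Seq [X x]]]]

4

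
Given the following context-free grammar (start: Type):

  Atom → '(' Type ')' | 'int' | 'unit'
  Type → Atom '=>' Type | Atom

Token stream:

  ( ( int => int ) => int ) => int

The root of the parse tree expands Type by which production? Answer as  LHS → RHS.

Type → Atom '=>' Type

[Type [Atom ( [Type [Atom ( [Type [Atom int] => [Type [Atom int]]] )] => [Type [Atom int]]] )] => [Type [Atom int]]]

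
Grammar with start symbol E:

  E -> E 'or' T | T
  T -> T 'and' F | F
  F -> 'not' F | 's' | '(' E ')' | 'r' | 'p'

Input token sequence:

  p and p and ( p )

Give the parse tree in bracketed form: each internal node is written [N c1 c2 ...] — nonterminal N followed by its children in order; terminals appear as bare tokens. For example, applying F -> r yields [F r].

[E [T [T [T [F p]] and [F p]] and [F ( [E [T [F p]]] )]]]

E
T
T and F
T and F and F
F and F and F
p and F and F
p and p and F
p and p and ( E )
p and p and ( T )
p and p and ( F )
p and p and ( p )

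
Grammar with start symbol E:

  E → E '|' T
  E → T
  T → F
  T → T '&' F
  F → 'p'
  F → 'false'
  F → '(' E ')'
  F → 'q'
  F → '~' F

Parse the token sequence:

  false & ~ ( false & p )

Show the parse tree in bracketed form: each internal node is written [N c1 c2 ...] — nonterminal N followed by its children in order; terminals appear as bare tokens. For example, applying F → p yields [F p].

[E [T [T [F false]] & [F ~ [F ( [E [T [T [F false]] & [F p]]] )]]]]

E
T
T & F
F & F
false & F
false & ~ F
false & ~ ( E )
false & ~ ( T )
false & ~ ( T & F )
false & ~ ( F & F )
false & ~ ( false & F )
false & ~ ( false & p )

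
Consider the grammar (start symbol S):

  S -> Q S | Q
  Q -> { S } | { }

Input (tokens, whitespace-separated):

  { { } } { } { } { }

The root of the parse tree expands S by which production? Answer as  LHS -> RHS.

S -> Q S

[S [Q { [S [Q { }]] }] [S [Q { }] [S [Q { }] [S [Q { }]]]]]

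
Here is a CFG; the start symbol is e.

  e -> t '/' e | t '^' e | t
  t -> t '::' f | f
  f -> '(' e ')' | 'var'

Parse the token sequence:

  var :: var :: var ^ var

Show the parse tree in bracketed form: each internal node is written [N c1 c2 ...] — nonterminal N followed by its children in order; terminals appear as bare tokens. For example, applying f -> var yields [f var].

[e [t [t [t [f var]] :: [f var]] :: [f var]] ^ [e [t [f var]]]]

e
t ^ e
t :: f ^ e
t :: f :: f ^ e
f :: f :: f ^ e
var :: f :: f ^ e
var :: var :: f ^ e
var :: var :: var ^ e
var :: var :: var ^ t
var :: var :: var ^ f
var :: var :: var ^ var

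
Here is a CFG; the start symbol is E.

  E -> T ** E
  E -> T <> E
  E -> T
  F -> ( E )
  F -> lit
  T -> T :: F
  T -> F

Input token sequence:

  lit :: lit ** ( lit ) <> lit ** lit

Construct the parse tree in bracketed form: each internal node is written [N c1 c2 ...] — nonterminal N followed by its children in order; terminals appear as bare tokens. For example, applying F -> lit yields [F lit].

[E [T [T [F lit]] :: [F lit]] ** [E [T [F ( [E [T [F lit]]] )]] <> [E [T [F lit]] ** [E [T [F lit]]]]]]

E
T ** E
T :: F ** E
F :: F ** E
lit :: F ** E
lit :: lit ** E
lit :: lit ** T <> E
lit :: lit ** F <> E
lit :: lit ** ( E ) <> E
lit :: lit ** ( T ) <> E
lit :: lit ** ( F ) <> E
lit :: lit ** ( lit ) <> E
lit :: lit ** ( lit ) <> T ** E
lit :: lit ** ( lit ) <> F ** E
lit :: lit ** ( lit ) <> lit ** E
lit :: lit ** ( lit ) <> lit ** T
lit :: lit ** ( lit ) <> lit ** F
lit :: lit ** ( lit ) <> lit ** lit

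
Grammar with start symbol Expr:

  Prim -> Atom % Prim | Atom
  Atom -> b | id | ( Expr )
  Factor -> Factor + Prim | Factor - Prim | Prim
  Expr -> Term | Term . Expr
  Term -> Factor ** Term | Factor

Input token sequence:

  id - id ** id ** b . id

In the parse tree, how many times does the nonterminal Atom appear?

[Expr [Term [Factor [Factor [Prim [Atom id]]] - [Prim [Atom id]]] ** [Term [Factor [Prim [Atom id]]] ** [Term [Factor [Prim [Atom b]]]]]] . [Expr [Term [Factor [Prim [Atom id]]]]]]

5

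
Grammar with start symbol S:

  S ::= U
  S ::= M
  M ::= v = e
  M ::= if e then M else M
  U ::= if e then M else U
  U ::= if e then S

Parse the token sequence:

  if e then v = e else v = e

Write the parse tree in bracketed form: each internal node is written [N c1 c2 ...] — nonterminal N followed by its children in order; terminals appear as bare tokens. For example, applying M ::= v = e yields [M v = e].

[S [M if e then [M v = e] else [M v = e]]]

S
M
if e then M else M
if e then v = e else M
if e then v = e else v = e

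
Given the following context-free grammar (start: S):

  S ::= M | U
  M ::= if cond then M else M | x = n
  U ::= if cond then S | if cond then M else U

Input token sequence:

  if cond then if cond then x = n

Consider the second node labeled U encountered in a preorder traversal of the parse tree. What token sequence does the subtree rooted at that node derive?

if cond then x = n

[S [U if cond then [S [U if cond then [S [M x = n]]]]]]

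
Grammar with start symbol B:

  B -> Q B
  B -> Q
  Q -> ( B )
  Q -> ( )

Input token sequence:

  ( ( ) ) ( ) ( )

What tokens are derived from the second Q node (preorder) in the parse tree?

[B [Q ( [B [Q ( )]] )] [B [Q ( )] [B [Q ( )]]]]

( )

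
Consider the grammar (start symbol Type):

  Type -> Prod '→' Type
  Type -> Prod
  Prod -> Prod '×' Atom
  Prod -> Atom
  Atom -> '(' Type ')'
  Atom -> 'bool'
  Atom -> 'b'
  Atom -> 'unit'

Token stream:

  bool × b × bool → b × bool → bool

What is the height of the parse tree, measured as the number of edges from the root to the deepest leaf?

[Type [Prod [Prod [Prod [Atom bool]] × [Atom b]] × [Atom bool]] → [Type [Prod [Prod [Atom b]] × [Atom bool]] → [Type [Prod [Atom bool]]]]]

5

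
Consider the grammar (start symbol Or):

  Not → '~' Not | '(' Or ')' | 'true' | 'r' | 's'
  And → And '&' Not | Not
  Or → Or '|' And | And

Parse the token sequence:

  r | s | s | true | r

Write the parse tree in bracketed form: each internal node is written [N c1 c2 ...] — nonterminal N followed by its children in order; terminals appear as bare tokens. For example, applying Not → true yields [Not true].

Or
Or | And
Or | And | And
Or | And | And | And
Or | And | And | And | And
And | And | And | And | And
Not | And | And | And | And
r | And | And | And | And
r | Not | And | And | And
r | s | And | And | And
r | s | Not | And | And
r | s | s | And | And
r | s | s | Not | And
r | s | s | true | And
r | s | s | true | Not
r | s | s | true | r

[Or [Or [Or [Or [Or [And [Not r]]] | [And [Not s]]] | [And [Not s]]] | [And [Not true]]] | [And [Not r]]]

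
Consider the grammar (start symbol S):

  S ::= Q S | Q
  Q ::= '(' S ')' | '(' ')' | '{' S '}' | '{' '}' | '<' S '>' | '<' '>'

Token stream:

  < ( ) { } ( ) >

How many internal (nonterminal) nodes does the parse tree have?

8

[S [Q < [S [Q ( )] [S [Q { }] [S [Q ( )]]]] >]]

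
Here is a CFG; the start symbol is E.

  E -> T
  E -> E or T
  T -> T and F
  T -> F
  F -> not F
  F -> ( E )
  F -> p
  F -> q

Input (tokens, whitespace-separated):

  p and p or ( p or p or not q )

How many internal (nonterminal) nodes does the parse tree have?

18

[E [E [T [T [F p]] and [F p]]] or [T [F ( [E [E [E [T [F p]]] or [T [F p]]] or [T [F not [F q]]]] )]]]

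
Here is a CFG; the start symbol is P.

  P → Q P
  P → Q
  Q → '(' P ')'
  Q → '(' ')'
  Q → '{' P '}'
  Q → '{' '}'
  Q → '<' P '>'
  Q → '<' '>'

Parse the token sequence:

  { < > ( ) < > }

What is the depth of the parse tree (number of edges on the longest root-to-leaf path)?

[P [Q { [P [Q < >] [P [Q ( )] [P [Q < >]]]] }]]

6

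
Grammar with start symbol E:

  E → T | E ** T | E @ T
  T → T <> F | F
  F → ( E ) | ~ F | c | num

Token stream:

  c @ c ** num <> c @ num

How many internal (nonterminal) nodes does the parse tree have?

[E [E [E [E [T [F c]]] @ [T [F c]]] ** [T [T [F num]] <> [F c]]] @ [T [F num]]]

14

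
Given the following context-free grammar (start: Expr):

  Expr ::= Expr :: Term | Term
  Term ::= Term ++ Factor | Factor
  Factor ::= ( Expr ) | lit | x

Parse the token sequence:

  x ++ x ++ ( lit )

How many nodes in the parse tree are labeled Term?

[Expr [Term [Term [Term [Factor x]] ++ [Factor x]] ++ [Factor ( [Expr [Term [Factor lit]]] )]]]

4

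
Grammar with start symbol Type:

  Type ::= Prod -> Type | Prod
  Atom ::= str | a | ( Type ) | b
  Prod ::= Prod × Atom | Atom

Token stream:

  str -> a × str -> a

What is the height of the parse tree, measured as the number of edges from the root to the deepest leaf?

[Type [Prod [Atom str]] -> [Type [Prod [Prod [Atom a]] × [Atom str]] -> [Type [Prod [Atom a]]]]]

5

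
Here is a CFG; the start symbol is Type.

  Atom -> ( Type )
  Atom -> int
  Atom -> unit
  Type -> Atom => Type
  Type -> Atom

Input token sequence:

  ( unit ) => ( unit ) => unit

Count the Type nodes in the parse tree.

5

[Type [Atom ( [Type [Atom unit]] )] => [Type [Atom ( [Type [Atom unit]] )] => [Type [Atom unit]]]]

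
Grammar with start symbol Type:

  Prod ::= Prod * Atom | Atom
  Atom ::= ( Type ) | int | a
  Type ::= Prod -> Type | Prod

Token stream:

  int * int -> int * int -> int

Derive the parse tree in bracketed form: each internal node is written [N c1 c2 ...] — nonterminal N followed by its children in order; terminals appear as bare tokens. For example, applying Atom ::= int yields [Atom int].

[Type [Prod [Prod [Atom int]] * [Atom int]] -> [Type [Prod [Prod [Atom int]] * [Atom int]] -> [Type [Prod [Atom int]]]]]

Type
Prod -> Type
Prod * Atom -> Type
Atom * Atom -> Type
int * Atom -> Type
int * int -> Type
int * int -> Prod -> Type
int * int -> Prod * Atom -> Type
int * int -> Atom * Atom -> Type
int * int -> int * Atom -> Type
int * int -> int * int -> Type
int * int -> int * int -> Prod
int * int -> int * int -> Atom
int * int -> int * int -> int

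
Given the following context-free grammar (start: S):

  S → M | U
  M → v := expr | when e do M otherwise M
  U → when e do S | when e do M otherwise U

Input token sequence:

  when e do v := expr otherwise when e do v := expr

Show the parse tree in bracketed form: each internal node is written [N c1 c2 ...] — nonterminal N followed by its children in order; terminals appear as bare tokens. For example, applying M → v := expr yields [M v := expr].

[S [U when e do [M v := expr] otherwise [U when e do [S [M v := expr]]]]]

S
U
when e do M otherwise U
when e do v := expr otherwise U
when e do v := expr otherwise when e do S
when e do v := expr otherwise when e do M
when e do v := expr otherwise when e do v := expr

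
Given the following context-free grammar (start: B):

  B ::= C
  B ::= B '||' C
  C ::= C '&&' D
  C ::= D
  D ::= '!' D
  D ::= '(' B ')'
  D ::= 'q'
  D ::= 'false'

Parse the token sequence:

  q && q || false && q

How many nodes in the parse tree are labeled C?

4

[B [B [C [C [D q]] && [D q]]] || [C [C [D false]] && [D q]]]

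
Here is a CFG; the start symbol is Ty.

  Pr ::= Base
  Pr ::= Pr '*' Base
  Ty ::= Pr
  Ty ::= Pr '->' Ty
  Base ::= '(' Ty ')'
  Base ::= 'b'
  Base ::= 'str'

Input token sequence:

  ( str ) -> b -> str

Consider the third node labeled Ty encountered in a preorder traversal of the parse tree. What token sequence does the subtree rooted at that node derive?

[Ty [Pr [Base ( [Ty [Pr [Base str]]] )]] -> [Ty [Pr [Base b]] -> [Ty [Pr [Base str]]]]]

b -> str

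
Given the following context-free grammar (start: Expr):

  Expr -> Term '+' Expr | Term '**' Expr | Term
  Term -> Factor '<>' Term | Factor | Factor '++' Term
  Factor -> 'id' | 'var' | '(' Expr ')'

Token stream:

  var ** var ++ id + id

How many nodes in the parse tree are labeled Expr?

[Expr [Term [Factor var]] ** [Expr [Term [Factor var] ++ [Term [Factor id]]] + [Expr [Term [Factor id]]]]]

3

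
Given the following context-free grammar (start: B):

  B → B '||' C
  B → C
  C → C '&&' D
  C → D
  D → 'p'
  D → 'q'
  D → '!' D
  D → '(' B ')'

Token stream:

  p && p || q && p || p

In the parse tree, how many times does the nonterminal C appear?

[B [B [B [C [C [D p]] && [D p]]] || [C [C [D q]] && [D p]]] || [C [D p]]]

5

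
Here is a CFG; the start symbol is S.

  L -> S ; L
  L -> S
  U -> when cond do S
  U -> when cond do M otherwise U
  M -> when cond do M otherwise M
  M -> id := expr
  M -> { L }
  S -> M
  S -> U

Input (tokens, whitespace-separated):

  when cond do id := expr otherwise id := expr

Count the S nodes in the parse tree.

1

[S [M when cond do [M id := expr] otherwise [M id := expr]]]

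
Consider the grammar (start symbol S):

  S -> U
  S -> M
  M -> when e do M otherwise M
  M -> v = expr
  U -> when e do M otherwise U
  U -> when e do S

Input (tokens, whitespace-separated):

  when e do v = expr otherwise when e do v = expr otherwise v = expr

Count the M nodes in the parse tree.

[S [M when e do [M v = expr] otherwise [M when e do [M v = expr] otherwise [M v = expr]]]]

5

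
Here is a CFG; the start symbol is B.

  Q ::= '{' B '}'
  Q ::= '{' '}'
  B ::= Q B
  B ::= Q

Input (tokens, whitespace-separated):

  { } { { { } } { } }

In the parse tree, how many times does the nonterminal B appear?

5

[B [Q { }] [B [Q { [B [Q { [B [Q { }]] }] [B [Q { }]]] }]]]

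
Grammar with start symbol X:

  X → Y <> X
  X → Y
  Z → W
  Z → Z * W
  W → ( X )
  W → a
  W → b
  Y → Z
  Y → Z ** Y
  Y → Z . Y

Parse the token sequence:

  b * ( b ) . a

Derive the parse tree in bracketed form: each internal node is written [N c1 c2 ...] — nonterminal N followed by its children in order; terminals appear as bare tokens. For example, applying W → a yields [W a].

X
Y
Z . Y
Z * W . Y
W * W . Y
b * W . Y
b * ( X ) . Y
b * ( Y ) . Y
b * ( Z ) . Y
b * ( W ) . Y
b * ( b ) . Y
b * ( b ) . Z
b * ( b ) . W
b * ( b ) . a

[X [Y [Z [Z [W b]] * [W ( [X [Y [Z [W b]]]] )]] . [Y [Z [W a]]]]]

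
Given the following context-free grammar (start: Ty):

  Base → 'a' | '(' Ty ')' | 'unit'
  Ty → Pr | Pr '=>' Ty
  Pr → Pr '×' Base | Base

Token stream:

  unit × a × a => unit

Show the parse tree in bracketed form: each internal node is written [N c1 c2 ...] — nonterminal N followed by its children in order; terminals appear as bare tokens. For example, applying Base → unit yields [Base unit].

Ty
Pr => Ty
Pr × Base => Ty
Pr × Base × Base => Ty
Base × Base × Base => Ty
unit × Base × Base => Ty
unit × a × Base => Ty
unit × a × a => Ty
unit × a × a => Pr
unit × a × a => Base
unit × a × a => unit

[Ty [Pr [Pr [Pr [Base unit]] × [Base a]] × [Base a]] => [Ty [Pr [Base unit]]]]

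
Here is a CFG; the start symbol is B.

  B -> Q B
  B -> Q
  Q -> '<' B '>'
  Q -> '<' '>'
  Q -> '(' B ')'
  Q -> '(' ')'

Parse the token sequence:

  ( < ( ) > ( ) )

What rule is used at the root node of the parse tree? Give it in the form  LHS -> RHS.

B -> Q

[B [Q ( [B [Q < [B [Q ( )]] >] [B [Q ( )]]] )]]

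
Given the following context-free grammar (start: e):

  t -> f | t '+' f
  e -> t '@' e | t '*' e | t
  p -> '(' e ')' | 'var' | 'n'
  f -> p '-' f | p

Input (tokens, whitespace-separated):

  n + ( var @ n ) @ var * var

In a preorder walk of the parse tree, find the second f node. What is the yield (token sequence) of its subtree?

[e [t [t [f [p n]]] + [f [p ( [e [t [f [p var]]] @ [e [t [f [p n]]]]] )]]] @ [e [t [f [p var]]] * [e [t [f [p var]]]]]]

( var @ n )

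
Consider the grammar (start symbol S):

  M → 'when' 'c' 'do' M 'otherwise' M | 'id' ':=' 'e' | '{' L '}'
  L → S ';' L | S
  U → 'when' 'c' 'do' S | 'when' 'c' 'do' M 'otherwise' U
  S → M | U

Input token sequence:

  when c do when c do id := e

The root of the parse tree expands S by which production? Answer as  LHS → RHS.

[S [U when c do [S [U when c do [S [M id := e]]]]]]

S → U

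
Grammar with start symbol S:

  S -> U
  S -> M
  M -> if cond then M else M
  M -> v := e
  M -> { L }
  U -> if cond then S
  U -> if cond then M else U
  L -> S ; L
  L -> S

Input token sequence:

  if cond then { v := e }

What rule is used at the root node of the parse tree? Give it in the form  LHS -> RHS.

S -> U

[S [U if cond then [S [M { [L [S [M v := e]]] }]]]]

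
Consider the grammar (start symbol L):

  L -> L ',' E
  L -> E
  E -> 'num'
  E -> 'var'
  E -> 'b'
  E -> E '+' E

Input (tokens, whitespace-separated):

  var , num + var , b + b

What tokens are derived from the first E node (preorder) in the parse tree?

var

[L [L [L [E var]] , [E [E num] + [E var]]] , [E [E b] + [E b]]]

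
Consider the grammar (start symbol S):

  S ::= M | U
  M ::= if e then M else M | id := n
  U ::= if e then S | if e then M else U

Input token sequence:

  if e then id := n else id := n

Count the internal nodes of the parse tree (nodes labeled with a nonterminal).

[S [M if e then [M id := n] else [M id := n]]]

4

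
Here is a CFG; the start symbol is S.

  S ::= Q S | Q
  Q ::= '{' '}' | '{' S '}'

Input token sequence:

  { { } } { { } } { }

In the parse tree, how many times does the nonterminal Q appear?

5

[S [Q { [S [Q { }]] }] [S [Q { [S [Q { }]] }] [S [Q { }]]]]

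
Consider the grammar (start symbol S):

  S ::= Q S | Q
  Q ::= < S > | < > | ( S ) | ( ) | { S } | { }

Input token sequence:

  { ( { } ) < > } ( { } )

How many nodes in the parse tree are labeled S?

6

[S [Q { [S [Q ( [S [Q { }]] )] [S [Q < >]]] }] [S [Q ( [S [Q { }]] )]]]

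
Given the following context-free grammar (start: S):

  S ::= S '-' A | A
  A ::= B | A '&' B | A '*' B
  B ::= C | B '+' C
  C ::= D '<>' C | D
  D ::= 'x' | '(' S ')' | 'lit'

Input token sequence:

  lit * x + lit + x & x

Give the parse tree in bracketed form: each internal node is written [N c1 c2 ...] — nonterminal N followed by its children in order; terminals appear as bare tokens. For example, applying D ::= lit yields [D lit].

S
A
A & B
A * B & B
B * B & B
C * B & B
D * B & B
lit * B & B
lit * B + C & B
lit * B + C + C & B
lit * C + C + C & B
lit * D + C + C & B
lit * x + C + C & B
lit * x + D + C & B
lit * x + lit + C & B
lit * x + lit + D & B
lit * x + lit + x & B
lit * x + lit + x & C
lit * x + lit + x & D
lit * x + lit + x & x

[S [A [A [A [B [C [D lit]]]] * [B [B [B [C [D x]]] + [C [D lit]]] + [C [D x]]]] & [B [C [D x]]]]]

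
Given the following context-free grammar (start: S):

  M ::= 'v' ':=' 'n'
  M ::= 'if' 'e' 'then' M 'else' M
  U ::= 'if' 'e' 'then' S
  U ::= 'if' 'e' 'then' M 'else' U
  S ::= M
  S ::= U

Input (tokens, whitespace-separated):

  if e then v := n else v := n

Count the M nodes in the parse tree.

3

[S [M if e then [M v := n] else [M v := n]]]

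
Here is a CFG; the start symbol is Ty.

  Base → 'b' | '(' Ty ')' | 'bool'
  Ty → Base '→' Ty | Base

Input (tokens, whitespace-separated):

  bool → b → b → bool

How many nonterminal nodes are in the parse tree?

8

[Ty [Base bool] → [Ty [Base b] → [Ty [Base b] → [Ty [Base bool]]]]]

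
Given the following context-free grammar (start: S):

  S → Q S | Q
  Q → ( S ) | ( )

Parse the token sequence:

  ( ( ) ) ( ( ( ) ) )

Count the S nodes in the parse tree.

[S [Q ( [S [Q ( )]] )] [S [Q ( [S [Q ( [S [Q ( )]] )]] )]]]

5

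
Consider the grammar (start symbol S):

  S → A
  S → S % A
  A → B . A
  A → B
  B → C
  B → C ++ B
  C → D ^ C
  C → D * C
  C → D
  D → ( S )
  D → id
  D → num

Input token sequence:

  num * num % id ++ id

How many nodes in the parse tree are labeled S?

2

[S [S [A [B [C [D num] * [C [D num]]]]]] % [A [B [C [D id]] ++ [B [C [D id]]]]]]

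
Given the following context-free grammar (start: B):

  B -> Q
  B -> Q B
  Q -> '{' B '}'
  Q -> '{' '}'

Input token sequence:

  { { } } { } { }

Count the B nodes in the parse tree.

4

[B [Q { [B [Q { }]] }] [B [Q { }] [B [Q { }]]]]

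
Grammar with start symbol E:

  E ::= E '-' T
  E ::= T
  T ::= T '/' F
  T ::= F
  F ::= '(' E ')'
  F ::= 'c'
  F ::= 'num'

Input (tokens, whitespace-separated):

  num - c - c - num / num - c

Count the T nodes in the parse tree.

[E [E [E [E [E [T [F num]]] - [T [F c]]] - [T [F c]]] - [T [T [F num]] / [F num]]] - [T [F c]]]

6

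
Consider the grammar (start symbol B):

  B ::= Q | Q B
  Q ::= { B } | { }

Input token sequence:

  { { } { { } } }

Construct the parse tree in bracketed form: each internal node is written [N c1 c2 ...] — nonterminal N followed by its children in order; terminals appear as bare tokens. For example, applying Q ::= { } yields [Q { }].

B
Q
{ B }
{ Q B }
{ { } B }
{ { } Q }
{ { } { B } }
{ { } { Q } }
{ { } { { } } }

[B [Q { [B [Q { }] [B [Q { [B [Q { }]] }]]] }]]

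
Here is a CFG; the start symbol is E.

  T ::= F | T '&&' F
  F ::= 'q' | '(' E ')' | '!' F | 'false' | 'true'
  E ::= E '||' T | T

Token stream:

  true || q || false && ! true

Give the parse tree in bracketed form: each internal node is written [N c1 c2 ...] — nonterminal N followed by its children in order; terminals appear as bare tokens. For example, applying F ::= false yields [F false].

[E [E [E [T [F true]]] || [T [F q]]] || [T [T [F false]] && [F ! [F true]]]]

E
E || T
E || T || T
T || T || T
F || T || T
true || T || T
true || F || T
true || q || T
true || q || T && F
true || q || F && F
true || q || false && F
true || q || false && ! F
true || q || false && ! true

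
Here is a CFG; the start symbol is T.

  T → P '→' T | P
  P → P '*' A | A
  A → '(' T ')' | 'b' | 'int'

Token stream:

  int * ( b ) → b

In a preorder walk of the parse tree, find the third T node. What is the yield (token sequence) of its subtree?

b

[T [P [P [A int]] * [A ( [T [P [A b]]] )]] → [T [P [A b]]]]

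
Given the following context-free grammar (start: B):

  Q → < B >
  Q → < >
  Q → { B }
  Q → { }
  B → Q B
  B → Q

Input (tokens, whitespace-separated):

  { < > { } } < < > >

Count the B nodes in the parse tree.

5

[B [Q { [B [Q < >] [B [Q { }]]] }] [B [Q < [B [Q < >]] >]]]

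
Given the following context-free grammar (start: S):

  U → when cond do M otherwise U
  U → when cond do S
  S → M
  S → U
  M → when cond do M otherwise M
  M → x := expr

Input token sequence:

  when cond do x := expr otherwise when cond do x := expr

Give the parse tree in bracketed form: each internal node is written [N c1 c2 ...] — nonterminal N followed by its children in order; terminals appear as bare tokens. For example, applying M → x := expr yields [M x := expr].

[S [U when cond do [M x := expr] otherwise [U when cond do [S [M x := expr]]]]]

S
U
when cond do M otherwise U
when cond do x := expr otherwise U
when cond do x := expr otherwise when cond do S
when cond do x := expr otherwise when cond do M
when cond do x := expr otherwise when cond do x := expr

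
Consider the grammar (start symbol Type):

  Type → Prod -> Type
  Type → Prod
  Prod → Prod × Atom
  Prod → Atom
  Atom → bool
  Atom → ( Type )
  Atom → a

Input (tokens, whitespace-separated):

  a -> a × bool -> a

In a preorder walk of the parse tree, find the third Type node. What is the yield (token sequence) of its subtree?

a

[Type [Prod [Atom a]] -> [Type [Prod [Prod [Atom a]] × [Atom bool]] -> [Type [Prod [Atom a]]]]]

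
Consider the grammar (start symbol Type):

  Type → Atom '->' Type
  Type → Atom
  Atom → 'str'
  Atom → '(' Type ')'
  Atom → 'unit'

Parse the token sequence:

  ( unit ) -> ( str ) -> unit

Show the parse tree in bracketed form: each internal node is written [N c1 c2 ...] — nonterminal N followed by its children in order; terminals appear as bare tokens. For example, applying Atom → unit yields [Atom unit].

[Type [Atom ( [Type [Atom unit]] )] -> [Type [Atom ( [Type [Atom str]] )] -> [Type [Atom unit]]]]

Type
Atom -> Type
( Type ) -> Type
( Atom ) -> Type
( unit ) -> Type
( unit ) -> Atom -> Type
( unit ) -> ( Type ) -> Type
( unit ) -> ( Atom ) -> Type
( unit ) -> ( str ) -> Type
( unit ) -> ( str ) -> Atom
( unit ) -> ( str ) -> unit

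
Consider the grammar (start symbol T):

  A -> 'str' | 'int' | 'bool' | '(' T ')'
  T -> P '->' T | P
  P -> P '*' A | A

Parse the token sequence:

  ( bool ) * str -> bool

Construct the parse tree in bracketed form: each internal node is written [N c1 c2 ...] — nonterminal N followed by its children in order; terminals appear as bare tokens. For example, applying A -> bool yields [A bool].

[T [P [P [A ( [T [P [A bool]]] )]] * [A str]] -> [T [P [A bool]]]]

T
P -> T
P * A -> T
A * A -> T
( T ) * A -> T
( P ) * A -> T
( A ) * A -> T
( bool ) * A -> T
( bool ) * str -> T
( bool ) * str -> P
( bool ) * str -> A
( bool ) * str -> bool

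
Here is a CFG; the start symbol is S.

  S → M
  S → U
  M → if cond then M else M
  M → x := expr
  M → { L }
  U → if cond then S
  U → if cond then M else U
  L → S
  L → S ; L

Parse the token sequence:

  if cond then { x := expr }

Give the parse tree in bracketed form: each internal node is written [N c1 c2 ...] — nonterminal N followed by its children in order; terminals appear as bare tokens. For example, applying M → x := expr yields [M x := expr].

S
U
if cond then S
if cond then M
if cond then { L }
if cond then { S }
if cond then { M }
if cond then { x := expr }

[S [U if cond then [S [M { [L [S [M x := expr]]] }]]]]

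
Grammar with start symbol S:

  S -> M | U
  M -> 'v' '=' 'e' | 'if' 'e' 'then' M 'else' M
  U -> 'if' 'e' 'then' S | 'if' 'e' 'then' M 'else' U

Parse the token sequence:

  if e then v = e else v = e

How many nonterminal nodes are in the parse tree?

[S [M if e then [M v = e] else [M v = e]]]

4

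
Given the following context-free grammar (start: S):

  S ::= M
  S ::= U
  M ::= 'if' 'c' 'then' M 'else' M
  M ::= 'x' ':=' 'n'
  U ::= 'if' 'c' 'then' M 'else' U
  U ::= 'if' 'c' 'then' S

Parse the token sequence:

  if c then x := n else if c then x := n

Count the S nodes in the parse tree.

2

[S [U if c then [M x := n] else [U if c then [S [M x := n]]]]]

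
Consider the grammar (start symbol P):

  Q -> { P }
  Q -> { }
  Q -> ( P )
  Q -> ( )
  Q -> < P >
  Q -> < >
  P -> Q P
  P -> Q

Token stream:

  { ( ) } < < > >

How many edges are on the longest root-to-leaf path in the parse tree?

5

[P [Q { [P [Q ( )]] }] [P [Q < [P [Q < >]] >]]]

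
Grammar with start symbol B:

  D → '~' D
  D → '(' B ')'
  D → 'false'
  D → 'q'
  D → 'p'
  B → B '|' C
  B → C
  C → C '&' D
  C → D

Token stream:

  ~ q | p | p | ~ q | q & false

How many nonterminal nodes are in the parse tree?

19

[B [B [B [B [B [C [D ~ [D q]]]] | [C [D p]]] | [C [D p]]] | [C [D ~ [D q]]]] | [C [C [D q]] & [D false]]]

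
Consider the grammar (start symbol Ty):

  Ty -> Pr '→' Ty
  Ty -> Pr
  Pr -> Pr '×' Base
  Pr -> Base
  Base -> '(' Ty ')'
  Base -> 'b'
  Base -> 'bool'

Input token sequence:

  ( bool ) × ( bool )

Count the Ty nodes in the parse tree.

[Ty [Pr [Pr [Base ( [Ty [Pr [Base bool]]] )]] × [Base ( [Ty [Pr [Base bool]]] )]]]

3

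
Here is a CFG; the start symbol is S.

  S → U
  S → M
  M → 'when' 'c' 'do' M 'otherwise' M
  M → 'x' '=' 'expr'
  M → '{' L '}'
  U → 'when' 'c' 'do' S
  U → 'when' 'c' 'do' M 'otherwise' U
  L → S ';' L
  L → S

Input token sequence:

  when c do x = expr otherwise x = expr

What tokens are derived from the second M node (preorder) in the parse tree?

[S [M when c do [M x = expr] otherwise [M x = expr]]]

x = expr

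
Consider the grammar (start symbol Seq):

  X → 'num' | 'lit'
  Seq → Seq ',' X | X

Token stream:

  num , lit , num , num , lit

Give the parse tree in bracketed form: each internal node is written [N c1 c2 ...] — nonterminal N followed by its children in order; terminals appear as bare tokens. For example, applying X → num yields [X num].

Seq
Seq , X
Seq , X , X
Seq , X , X , X
Seq , X , X , X , X
X , X , X , X , X
num , X , X , X , X
num , lit , X , X , X
num , lit , num , X , X
num , lit , num , num , X
num , lit , num , num , lit

[Seq [Seq [Seq [Seq [Seq [X num]] , [X lit]] , [X num]] , [X num]] , [X lit]]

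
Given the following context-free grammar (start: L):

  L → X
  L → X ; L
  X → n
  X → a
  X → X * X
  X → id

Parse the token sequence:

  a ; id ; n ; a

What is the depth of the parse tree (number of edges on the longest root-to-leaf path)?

5

[L [X a] ; [L [X id] ; [L [X n] ; [L [X a]]]]]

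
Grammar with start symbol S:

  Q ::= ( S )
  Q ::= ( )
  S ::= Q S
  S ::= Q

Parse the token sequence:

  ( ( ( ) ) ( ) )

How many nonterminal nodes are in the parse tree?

8

[S [Q ( [S [Q ( [S [Q ( )]] )] [S [Q ( )]]] )]]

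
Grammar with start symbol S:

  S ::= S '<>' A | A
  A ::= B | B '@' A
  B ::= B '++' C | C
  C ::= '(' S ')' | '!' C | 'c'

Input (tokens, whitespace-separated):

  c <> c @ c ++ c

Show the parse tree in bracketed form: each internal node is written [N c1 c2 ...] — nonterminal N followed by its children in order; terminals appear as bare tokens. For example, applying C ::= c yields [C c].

[S [S [A [B [C c]]]] <> [A [B [C c]] @ [A [B [B [C c]] ++ [C c]]]]]

S
S <> A
A <> A
B <> A
C <> A
c <> A
c <> B @ A
c <> C @ A
c <> c @ A
c <> c @ B
c <> c @ B ++ C
c <> c @ C ++ C
c <> c @ c ++ C
c <> c @ c ++ c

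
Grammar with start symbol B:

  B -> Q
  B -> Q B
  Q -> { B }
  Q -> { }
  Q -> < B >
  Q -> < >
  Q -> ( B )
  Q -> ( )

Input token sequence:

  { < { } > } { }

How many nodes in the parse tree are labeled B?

4

[B [Q { [B [Q < [B [Q { }]] >]] }] [B [Q { }]]]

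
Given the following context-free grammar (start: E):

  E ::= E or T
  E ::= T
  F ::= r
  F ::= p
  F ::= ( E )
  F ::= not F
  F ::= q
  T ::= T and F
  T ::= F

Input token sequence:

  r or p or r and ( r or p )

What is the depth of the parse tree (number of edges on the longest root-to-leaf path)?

7

[E [E [E [T [F r]]] or [T [F p]]] or [T [T [F r]] and [F ( [E [E [T [F r]]] or [T [F p]]] )]]]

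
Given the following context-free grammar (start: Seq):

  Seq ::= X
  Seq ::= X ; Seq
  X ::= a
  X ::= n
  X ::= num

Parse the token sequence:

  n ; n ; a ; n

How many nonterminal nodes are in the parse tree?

8

[Seq [X n] ; [Seq [X n] ; [Seq [X a] ; [Seq [X n]]]]]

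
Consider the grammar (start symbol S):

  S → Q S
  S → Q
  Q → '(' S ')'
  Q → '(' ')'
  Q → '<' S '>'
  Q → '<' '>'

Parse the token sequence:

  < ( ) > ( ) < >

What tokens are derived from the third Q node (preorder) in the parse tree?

[S [Q < [S [Q ( )]] >] [S [Q ( )] [S [Q < >]]]]

( )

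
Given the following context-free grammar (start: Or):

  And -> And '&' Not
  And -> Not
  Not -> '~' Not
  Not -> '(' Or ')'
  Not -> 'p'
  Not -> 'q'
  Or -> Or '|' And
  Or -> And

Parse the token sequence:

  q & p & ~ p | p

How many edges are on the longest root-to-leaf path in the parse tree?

[Or [Or [And [And [And [Not q]] & [Not p]] & [Not ~ [Not p]]]] | [And [Not p]]]

6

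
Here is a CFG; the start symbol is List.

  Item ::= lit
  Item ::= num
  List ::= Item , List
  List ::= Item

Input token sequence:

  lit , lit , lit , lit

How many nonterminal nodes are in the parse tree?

8

[List [Item lit] , [List [Item lit] , [List [Item lit] , [List [Item lit]]]]]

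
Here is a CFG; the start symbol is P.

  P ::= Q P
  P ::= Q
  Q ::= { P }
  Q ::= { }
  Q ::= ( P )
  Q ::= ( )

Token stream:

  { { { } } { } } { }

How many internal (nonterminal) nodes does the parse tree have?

10

[P [Q { [P [Q { [P [Q { }]] }] [P [Q { }]]] }] [P [Q { }]]]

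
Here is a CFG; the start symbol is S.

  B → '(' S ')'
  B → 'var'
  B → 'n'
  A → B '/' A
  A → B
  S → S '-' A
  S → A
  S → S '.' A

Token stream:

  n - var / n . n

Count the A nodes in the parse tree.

4

[S [S [S [A [B n]]] - [A [B var] / [A [B n]]]] . [A [B n]]]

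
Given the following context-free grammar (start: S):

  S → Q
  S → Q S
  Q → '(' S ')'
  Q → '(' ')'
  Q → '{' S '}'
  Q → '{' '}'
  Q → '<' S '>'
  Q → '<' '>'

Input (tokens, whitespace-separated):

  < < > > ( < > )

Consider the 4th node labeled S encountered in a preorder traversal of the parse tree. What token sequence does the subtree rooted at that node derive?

[S [Q < [S [Q < >]] >] [S [Q ( [S [Q < >]] )]]]

< >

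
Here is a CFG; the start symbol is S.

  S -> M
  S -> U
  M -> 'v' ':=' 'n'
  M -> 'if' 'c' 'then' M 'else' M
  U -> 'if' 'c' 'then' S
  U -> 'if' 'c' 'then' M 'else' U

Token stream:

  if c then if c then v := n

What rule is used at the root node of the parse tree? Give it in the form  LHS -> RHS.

[S [U if c then [S [U if c then [S [M v := n]]]]]]

S -> U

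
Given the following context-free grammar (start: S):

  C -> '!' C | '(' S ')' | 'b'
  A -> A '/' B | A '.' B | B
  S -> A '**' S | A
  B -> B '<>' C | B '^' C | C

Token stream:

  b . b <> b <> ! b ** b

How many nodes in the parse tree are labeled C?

[S [A [A [B [C b]]] . [B [B [B [C b]] <> [C b]] <> [C ! [C b]]]] ** [S [A [B [C b]]]]]

6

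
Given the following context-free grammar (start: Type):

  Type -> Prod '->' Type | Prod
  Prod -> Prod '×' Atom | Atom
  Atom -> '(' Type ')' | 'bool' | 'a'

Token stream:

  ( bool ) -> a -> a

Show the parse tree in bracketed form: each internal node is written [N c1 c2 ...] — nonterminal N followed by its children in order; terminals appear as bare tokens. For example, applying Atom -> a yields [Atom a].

Type
Prod -> Type
Atom -> Type
( Type ) -> Type
( Prod ) -> Type
( Atom ) -> Type
( bool ) -> Type
( bool ) -> Prod -> Type
( bool ) -> Atom -> Type
( bool ) -> a -> Type
( bool ) -> a -> Prod
( bool ) -> a -> Atom
( bool ) -> a -> a

[Type [Prod [Atom ( [Type [Prod [Atom bool]]] )]] -> [Type [Prod [Atom a]] -> [Type [Prod [Atom a]]]]]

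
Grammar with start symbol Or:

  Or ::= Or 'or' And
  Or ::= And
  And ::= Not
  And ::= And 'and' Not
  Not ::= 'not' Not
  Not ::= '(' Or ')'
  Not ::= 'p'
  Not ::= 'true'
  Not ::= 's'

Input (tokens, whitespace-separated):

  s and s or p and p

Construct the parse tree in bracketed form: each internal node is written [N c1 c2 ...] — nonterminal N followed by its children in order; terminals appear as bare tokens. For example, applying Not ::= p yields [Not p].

[Or [Or [And [And [Not s]] and [Not s]]] or [And [And [Not p]] and [Not p]]]

Or
Or or And
And or And
And and Not or And
Not and Not or And
s and Not or And
s and s or And
s and s or And and Not
s and s or Not and Not
s and s or p and Not
s and s or p and p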